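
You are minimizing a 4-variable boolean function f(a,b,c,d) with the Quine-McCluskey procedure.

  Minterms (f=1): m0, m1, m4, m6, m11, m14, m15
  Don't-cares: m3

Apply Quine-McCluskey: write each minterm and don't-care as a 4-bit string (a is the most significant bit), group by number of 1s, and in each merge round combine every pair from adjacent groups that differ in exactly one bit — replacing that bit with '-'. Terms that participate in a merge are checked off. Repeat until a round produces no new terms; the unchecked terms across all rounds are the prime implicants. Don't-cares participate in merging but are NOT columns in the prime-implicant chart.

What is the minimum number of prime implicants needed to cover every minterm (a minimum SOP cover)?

4

size-2^0 implicants → 0000(✓)  0001(✓)  0011(✓)  0100(✓)  0110(✓)  1011(✓)  1110(✓)  1111(✓)
size-2^1 implicants → -011  -110  0-00  00-1  000-  01-0  1-11  111-
Unchecked terms (primes): -011, -110, 0-00, 00-1, 000-, 01-0, 1-11, 111-
Minterm coverage:
  m0 ⊆ 0-00,000-
  m1 ⊆ 00-1,000-
  m4 ⊆ 0-00,01-0
  m6 ⊆ -110,01-0
  m11 ⊆ -011,1-11
  m14 ⊆ -110,111-
  m15 ⊆ 1-11,111-
(no essential prime implicants)
Petrick residual → -011, 000-, 01-0, 111-
Cover = b'cd + a'b'c' + a'bd' + abc  |cover|=4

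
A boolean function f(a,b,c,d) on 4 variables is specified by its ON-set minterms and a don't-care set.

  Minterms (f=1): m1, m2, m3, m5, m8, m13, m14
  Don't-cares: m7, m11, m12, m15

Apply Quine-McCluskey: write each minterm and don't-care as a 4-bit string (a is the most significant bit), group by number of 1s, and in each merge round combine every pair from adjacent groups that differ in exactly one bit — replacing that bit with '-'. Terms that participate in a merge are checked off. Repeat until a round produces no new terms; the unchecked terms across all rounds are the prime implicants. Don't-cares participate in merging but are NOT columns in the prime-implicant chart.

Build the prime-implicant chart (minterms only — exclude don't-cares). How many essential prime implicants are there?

4

size-2^0 implicants → 0001(✓)  0010(✓)  0011(✓)  0101(✓)  0111(✓)  1000(✓)  1011(✓)  1100(✓)  1101(✓)  1110(✓)  1111(✓)
size-2^1 implicants → -011(✓)  -101(✓)  -111(✓)  0-01(✓)  0-11(✓)  00-1(✓)  001-  01-1(✓)  1-00  1-11(✓)  11-0(✓)  11-1(✓)  110-(✓)  111-(✓)
size-2^2 implicants → --11  -1-1  0--1  11--
Unchecked terms (primes): --11, -1-1, 0--1, 001-, 1-00, 11--
Minterm coverage:
  m1 ⊆ 0--1 [E]
  m2 ⊆ 001- [E]
  m3 ⊆ --11,0--1,001-
  m5 ⊆ -1-1,0--1
  m8 ⊆ 1-00 [E]
  m13 ⊆ -1-1,11--
  m14 ⊆ 11-- [E]
E = {0--1, 001-, 1-00, 11--}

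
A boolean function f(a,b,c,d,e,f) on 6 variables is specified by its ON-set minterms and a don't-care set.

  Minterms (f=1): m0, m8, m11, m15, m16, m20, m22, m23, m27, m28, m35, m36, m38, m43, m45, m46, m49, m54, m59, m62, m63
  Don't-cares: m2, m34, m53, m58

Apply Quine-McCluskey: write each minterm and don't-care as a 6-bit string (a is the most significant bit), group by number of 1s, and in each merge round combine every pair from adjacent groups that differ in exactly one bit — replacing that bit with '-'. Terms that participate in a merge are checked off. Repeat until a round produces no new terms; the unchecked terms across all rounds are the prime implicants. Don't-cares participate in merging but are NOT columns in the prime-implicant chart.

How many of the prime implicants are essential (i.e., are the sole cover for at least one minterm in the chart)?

10

size-2^0 implicants → 000000(✓)  000010(✓)  001000(✓)  001011(✓)  001111(✓)  010000(✓)  010100(✓)  010110(✓)  010111(✓)  011011(✓)  011100(✓)  100010(✓)  100011(✓)  100100(✓)  100110(✓)  101011(✓)  101101  101110(✓)  110001(✓)  110101(✓)  110110(✓)  111010(✓)  111011(✓)  111110(✓)  111111(✓)
size-2^1 implicants → -00010  -01011(✓)  -10110  -11011(✓)  0-0000  0-1011(✓)  00-000  0000-0  001-11  01-100  010-00  0101-0  01011-  1-0110(✓)  1-1011(✓)  1-1110(✓)  10-011  10-110(✓)  100-10  10001-  1001-0  11-110(✓)  110-01  111-10(✓)  111-11(✓)  11101-(✓)  11111-(✓)
size-2^2 implicants → --1011  1--110  111-1-
Unchecked terms (primes): --1011, -00010, -10110, 0-0000, 00-000, 0000-0, 001-11, 01-100, 010-00, 0101-0, 01011-, 1--110, 10-011, 100-10, 10001-, 1001-0, 101101, 110-01, 111-1-
Minterm coverage:
  m0 ⊆ 0-0000,00-000,0000-0
  m8 ⊆ 00-000 [E]
  m11 ⊆ --1011,001-11
  m15 ⊆ 001-11 [E]
  m16 ⊆ 0-0000,010-00
  m20 ⊆ 01-100,010-00,0101-0
  m22 ⊆ -10110,0101-0,01011-
  m23 ⊆ 01011- [E]
  m27 ⊆ --1011 [E]
  m28 ⊆ 01-100 [E]
  m35 ⊆ 10-011,10001-
  m36 ⊆ 1001-0 [E]
  m38 ⊆ 1--110,100-10,1001-0
  m43 ⊆ --1011,10-011
  m45 ⊆ 101101 [E]
  m46 ⊆ 1--110 [E]
  m49 ⊆ 110-01 [E]
  m54 ⊆ -10110,1--110
  m59 ⊆ --1011,111-1-
  m62 ⊆ 1--110,111-1-
  m63 ⊆ 111-1- [E]
E = {--1011, 00-000, 001-11, 01-100, 01011-, 1--110, 1001-0, 101101, 110-01, 111-1-}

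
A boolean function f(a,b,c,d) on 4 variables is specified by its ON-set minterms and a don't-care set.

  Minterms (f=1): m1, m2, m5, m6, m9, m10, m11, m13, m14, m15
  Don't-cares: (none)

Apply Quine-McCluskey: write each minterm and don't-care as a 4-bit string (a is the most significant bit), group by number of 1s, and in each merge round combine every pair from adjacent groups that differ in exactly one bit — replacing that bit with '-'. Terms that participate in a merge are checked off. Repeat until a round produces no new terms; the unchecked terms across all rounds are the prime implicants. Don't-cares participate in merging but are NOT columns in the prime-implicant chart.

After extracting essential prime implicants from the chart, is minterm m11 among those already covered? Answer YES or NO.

NO

size-2^0 implicants → 0001(✓)  0010(✓)  0101(✓)  0110(✓)  1001(✓)  1010(✓)  1011(✓)  1101(✓)  1110(✓)  1111(✓)
size-2^1 implicants → -001(✓)  -010(✓)  -101(✓)  -110(✓)  0-01(✓)  0-10(✓)  1-01(✓)  1-10(✓)  1-11(✓)  10-1(✓)  101-(✓)  11-1(✓)  111-(✓)
size-2^2 implicants → --01  --10  1--1  1-1-
Unchecked terms (primes): --01, --10, 1--1, 1-1-
Minterm coverage:
  m1 ⊆ --01 [E]
  m2 ⊆ --10 [E]
  m5 ⊆ --01 [E]
  m6 ⊆ --10 [E]
  m9 ⊆ --01,1--1
  m10 ⊆ --10,1-1-
  m11 ⊆ 1--1,1-1-
  m13 ⊆ --01,1--1
  m14 ⊆ --10,1-1-
  m15 ⊆ 1--1,1-1-
E = {--01, --10}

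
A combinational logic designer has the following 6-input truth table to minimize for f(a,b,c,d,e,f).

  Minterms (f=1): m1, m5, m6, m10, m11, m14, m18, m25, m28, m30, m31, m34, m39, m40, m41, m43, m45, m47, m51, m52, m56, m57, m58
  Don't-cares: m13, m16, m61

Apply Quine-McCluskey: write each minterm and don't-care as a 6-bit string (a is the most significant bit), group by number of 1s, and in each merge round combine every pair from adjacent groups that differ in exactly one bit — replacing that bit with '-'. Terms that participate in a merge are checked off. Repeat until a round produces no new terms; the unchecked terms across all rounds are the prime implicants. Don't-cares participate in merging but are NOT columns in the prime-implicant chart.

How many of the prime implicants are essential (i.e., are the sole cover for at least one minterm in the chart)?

12

Round 0: 000001✓ 000101✓ 000110✓ 001010✓ 001011✓ 001101✓ 001110✓ 010000✓ 010010✓ 011001✓ 011100✓ 011110✓ 011111✓ 100010 100111✓ 101000✓ 101001✓ 101011✓ 101101✓ 101111✓ 110011 110100 111000✓ 111001✓ 111010✓ 111101✓
Round 1: -01011 -01101 -11001 0-1110 00-101 00-110 000-01 001-10 00101- 0100-0 0111-0 01111- 1-1000✓ 1-1001✓ 1-1101✓ 10-111 101-01✓ 101-11✓ 1010-1✓ 10100-✓ 1011-1✓ 111-01✓ 1110-0 11100-✓
Round 2: 1-1-01 1-100- 101--1
PIs = {-01011, -01101, -11001, 0-1110, 00-101, 00-110, 000-01, 001-10, 00101-, 0100-0, 0111-0, 01111-, 1-1-01, 1-100-, 10-111, 100010, 101--1, 110011, 110100, 1110-0}
Coverage chart:
  m1: 000-01 ←essential
  m5: 00-101,000-01
  m6: 00-110 ←essential
  m10: 001-10,00101-
  m11: -01011,00101-
  m14: 0-1110,00-110,001-10
  m18: 0100-0 ←essential
  m25: -11001 ←essential
  m28: 0111-0 ←essential
  m30: 0-1110,0111-0,01111-
  m31: 01111- ←essential
  m34: 100010 ←essential
  m39: 10-111 ←essential
  m40: 1-100- ←essential
  m41: 1-1-01,1-100-,101--1
  m43: -01011,101--1
  m45: -01101,1-1-01,101--1
  m47: 10-111,101--1
  m51: 110011 ←essential
  m52: 110100 ←essential
  m56: 1-100-,1110-0
  m57: -11001,1-1-01,1-100-
  m58: 1110-0 ←essential
Essential: -11001, 00-110, 000-01, 0100-0, 0111-0, 01111-, 1-100-, 10-111, 100010, 110011, 110100, 1110-0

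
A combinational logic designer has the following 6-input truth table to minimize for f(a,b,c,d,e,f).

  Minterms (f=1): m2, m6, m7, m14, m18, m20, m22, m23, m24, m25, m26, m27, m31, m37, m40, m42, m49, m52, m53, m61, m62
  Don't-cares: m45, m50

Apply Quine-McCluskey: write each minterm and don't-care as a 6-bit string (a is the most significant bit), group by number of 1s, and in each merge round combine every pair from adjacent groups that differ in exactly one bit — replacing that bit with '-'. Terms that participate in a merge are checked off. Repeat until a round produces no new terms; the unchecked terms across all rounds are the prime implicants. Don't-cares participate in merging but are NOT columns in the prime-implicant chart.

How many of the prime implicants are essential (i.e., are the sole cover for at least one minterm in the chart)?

[col 0] 000010*, 000110*, 000111*, 001110*, 010010*, 010100*, 010110*, 010111*, 011000*, 011001*, 011010*, 011011*, 011111*, 100101*, 101000*, 101010*, 101101*, 110001*, 110010*, 110100*, 110101*, 111101*, 111110
[col 1] -10010, -10100, 0-0010*, 0-0110*, 0-0111*, 00-110, 000-10*, 00011-*, 01-010, 01-111, 010-10*, 0101-0, 01011-*, 011-11, 0110-0*, 0110-1*, 01100-*, 01101-*, 1-0101*, 1-1101*, 10-101*, 1010-0, 11-101*, 110-01, 11010-
[col 2] 0-0-10, 0-011-, 0110--, 1--101
Prime implicants: -10010, -10100, 0-0-10, 0-011-, 00-110, 01-010, 01-111, 0101-0, 011-11, 0110--, 1--101, 1010-0, 110-01, 11010-, 111110
PI chart (minterm → PIs covering it):
  2 | 0-0-10  (sole → essential)
  6 | 0-0-10,0-011-,00-110
  7 | 0-011-  (sole → essential)
  14 | 00-110  (sole → essential)
  18 | -10010,0-0-10,01-010
  20 | -10100,0101-0
  22 | 0-0-10,0-011-,0101-0
  23 | 0-011-,01-111
  24 | 0110--  (sole → essential)
  25 | 0110--  (sole → essential)
  26 | 01-010,0110--
  27 | 011-11,0110--
  31 | 01-111,011-11
  37 | 1--101  (sole → essential)
  40 | 1010-0  (sole → essential)
  42 | 1010-0  (sole → essential)
  49 | 110-01  (sole → essential)
  52 | -10100,11010-
  53 | 1--101,110-01,11010-
  61 | 1--101  (sole → essential)
  62 | 111110  (sole → essential)
Essential prime implicants: 0-0-10, 0-011-, 00-110, 0110--, 1--101, 1010-0, 110-01, 111110

8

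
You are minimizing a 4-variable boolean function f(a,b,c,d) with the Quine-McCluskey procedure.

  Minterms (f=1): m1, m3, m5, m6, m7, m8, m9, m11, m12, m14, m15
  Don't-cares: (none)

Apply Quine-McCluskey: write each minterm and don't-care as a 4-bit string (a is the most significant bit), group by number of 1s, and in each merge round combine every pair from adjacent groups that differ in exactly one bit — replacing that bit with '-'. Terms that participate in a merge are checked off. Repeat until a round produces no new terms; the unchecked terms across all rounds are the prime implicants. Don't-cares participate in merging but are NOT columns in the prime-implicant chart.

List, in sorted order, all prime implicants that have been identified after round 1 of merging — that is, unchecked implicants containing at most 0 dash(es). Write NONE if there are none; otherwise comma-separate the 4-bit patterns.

Round 0: 0001✓ 0011✓ 0101✓ 0110✓ 0111✓ 1000✓ 1001✓ 1011✓ 1100✓ 1110✓ 1111✓
Round 1: -001✓ -011✓ -110✓ -111✓ 0-01✓ 0-11✓ 00-1✓ 01-1✓ 011-✓ 1-00 1-11✓ 10-1✓ 100- 11-0 111-✓
Round 2: --11 -0-1 -11- 0--1
PIs = {--11, -0-1, -11-, 0--1, 1-00, 100-, 11-0}

NONE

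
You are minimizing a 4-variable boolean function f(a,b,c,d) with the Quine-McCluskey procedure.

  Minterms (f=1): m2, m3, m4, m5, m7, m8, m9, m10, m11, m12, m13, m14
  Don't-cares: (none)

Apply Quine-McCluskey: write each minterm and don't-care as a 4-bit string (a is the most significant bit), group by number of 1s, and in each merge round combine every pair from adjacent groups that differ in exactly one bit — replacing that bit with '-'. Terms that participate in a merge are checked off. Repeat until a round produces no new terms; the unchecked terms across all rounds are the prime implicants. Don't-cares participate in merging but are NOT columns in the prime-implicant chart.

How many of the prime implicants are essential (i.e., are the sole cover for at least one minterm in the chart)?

3

[col 0] 0010*, 0011*, 0100*, 0101*, 0111*, 1000*, 1001*, 1010*, 1011*, 1100*, 1101*, 1110*
[col 1] -010*, -011*, -100*, -101*, 0-11, 001-*, 01-1, 010-*, 1-00*, 1-01*, 1-10*, 10-0*, 10-1*, 100-*, 101-*, 11-0*, 110-*
[col 2] -01-, -10-, 1--0, 1-0-, 10--
Prime implicants: -01-, -10-, 0-11, 01-1, 1--0, 1-0-, 10--
PI chart (minterm → PIs covering it):
  2 | -01-  (sole → essential)
  3 | -01-,0-11
  4 | -10-  (sole → essential)
  5 | -10-,01-1
  7 | 0-11,01-1
  8 | 1--0,1-0-,10--
  9 | 1-0-,10--
  10 | -01-,1--0,10--
  11 | -01-,10--
  12 | -10-,1--0,1-0-
  13 | -10-,1-0-
  14 | 1--0  (sole → essential)
Essential prime implicants: -01-, -10-, 1--0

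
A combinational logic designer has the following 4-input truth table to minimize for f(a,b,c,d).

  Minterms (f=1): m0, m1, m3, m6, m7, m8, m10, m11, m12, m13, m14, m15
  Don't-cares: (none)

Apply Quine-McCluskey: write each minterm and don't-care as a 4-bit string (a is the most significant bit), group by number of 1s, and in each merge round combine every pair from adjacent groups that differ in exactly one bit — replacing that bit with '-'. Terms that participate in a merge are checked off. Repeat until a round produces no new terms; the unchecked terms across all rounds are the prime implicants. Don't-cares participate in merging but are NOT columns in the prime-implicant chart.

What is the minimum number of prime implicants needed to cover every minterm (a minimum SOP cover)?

size-2^0 implicants → 0000(✓)  0001(✓)  0011(✓)  0110(✓)  0111(✓)  1000(✓)  1010(✓)  1011(✓)  1100(✓)  1101(✓)  1110(✓)  1111(✓)
size-2^1 implicants → -000  -011(✓)  -110(✓)  -111(✓)  0-11(✓)  00-1  000-  011-(✓)  1-00(✓)  1-10(✓)  1-11(✓)  10-0(✓)  101-(✓)  11-0(✓)  11-1(✓)  110-(✓)  111-(✓)
size-2^2 implicants → --11  -11-  1--0  1-1-  11--
Unchecked terms (primes): --11, -000, -11-, 00-1, 000-, 1--0, 1-1-, 11--
Minterm coverage:
  m0 ⊆ -000,000-
  m1 ⊆ 00-1,000-
  m3 ⊆ --11,00-1
  m6 ⊆ -11- [E]
  m7 ⊆ --11,-11-
  m8 ⊆ -000,1--0
  m10 ⊆ 1--0,1-1-
  m11 ⊆ --11,1-1-
  m12 ⊆ 1--0,11--
  m13 ⊆ 11-- [E]
  m14 ⊆ -11-,1--0,1-1-,11--
  m15 ⊆ --11,-11-,1-1-,11--
E = {-11-, 11--}
Petrick residual → --11, 000-, 1--0
Cover = cd + bc + a'b'c' + ad' + ab  |cover|=5

5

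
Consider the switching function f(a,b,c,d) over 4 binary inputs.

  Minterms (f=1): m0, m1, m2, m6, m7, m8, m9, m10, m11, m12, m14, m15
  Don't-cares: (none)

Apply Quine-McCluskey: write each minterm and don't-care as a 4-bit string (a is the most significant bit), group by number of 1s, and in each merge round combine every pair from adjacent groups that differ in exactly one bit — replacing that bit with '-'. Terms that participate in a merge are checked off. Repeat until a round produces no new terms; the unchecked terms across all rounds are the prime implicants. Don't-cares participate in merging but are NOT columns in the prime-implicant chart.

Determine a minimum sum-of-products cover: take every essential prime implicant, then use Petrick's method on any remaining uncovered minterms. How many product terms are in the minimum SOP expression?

Round 0: 0000✓ 0001✓ 0010✓ 0110✓ 0111✓ 1000✓ 1001✓ 1010✓ 1011✓ 1100✓ 1110✓ 1111✓
Round 1: -000✓ -001✓ -010✓ -110✓ -111✓ 0-10✓ 00-0✓ 000-✓ 011-✓ 1-00✓ 1-10✓ 1-11✓ 10-0✓ 10-1✓ 100-✓ 101-✓ 11-0✓ 111-✓
Round 2: --10 -0-0 -00- -11- 1--0 1-1- 10--
PIs = {--10, -0-0, -00-, -11-, 1--0, 1-1-, 10--}
Coverage chart:
  m0: -0-0,-00-
  m1: -00- ←essential
  m2: --10,-0-0
  m6: --10,-11-
  m7: -11- ←essential
  m8: -0-0,-00-,1--0,10--
  m9: -00-,10--
  m10: --10,-0-0,1--0,1-1-,10--
  m11: 1-1-,10--
  m12: 1--0 ←essential
  m14: --10,-11-,1--0,1-1-
  m15: -11-,1-1-
Essential: -00-, -11-, 1--0
Petrick residual → --10, 1-1-
Min cover (5 terms): cd' + b'c' + bc + ad' + ac

5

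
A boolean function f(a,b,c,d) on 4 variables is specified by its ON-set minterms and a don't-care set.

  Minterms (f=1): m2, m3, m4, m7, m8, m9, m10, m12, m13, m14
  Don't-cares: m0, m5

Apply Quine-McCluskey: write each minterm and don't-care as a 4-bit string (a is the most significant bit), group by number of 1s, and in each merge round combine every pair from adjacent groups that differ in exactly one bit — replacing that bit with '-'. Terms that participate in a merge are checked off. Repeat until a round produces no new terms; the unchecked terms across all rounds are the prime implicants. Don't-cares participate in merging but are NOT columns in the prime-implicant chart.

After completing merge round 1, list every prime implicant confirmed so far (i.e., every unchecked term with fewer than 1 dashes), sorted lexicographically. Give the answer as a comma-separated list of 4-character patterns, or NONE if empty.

Round 0: 0000✓ 0010✓ 0011✓ 0100✓ 0101✓ 0111✓ 1000✓ 1001✓ 1010✓ 1100✓ 1101✓ 1110✓
Round 1: -000✓ -010✓ -100✓ -101✓ 0-00✓ 0-11 00-0✓ 001- 01-1 010-✓ 1-00✓ 1-01✓ 1-10✓ 10-0✓ 100-✓ 11-0✓ 110-✓
Round 2: --00 -0-0 -10- 1--0 1-0-
PIs = {--00, -0-0, -10-, 0-11, 001-, 01-1, 1--0, 1-0-}

NONE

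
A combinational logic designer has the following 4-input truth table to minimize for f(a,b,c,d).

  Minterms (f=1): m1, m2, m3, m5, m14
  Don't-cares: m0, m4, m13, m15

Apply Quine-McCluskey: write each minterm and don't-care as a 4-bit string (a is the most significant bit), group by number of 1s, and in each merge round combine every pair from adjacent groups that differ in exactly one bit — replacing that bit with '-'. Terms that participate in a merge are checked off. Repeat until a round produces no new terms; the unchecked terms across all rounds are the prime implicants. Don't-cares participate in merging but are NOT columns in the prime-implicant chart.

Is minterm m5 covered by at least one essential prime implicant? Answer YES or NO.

[col 0] 0000*, 0001*, 0010*, 0011*, 0100*, 0101*, 1101*, 1110*, 1111*
[col 1] -101, 0-00*, 0-01*, 00-0*, 00-1*, 000-*, 001-*, 010-*, 11-1, 111-
[col 2] 0-0-, 00--
Prime implicants: -101, 0-0-, 00--, 11-1, 111-
PI chart (minterm → PIs covering it):
  1 | 0-0-,00--
  2 | 00--  (sole → essential)
  3 | 00--  (sole → essential)
  5 | -101,0-0-
  14 | 111-  (sole → essential)
Essential prime implicants: 00--, 111-

NO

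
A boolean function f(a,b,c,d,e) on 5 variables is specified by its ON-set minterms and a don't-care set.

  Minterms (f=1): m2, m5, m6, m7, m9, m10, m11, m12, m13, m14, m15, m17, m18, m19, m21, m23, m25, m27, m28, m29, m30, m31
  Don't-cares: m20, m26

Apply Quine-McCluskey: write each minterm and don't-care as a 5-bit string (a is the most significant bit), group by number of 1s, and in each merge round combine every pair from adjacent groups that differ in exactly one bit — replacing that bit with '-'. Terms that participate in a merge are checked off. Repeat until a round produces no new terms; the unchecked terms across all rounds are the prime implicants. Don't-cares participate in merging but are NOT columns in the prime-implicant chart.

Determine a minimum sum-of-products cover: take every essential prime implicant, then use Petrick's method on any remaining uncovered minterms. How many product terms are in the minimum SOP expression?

6

Round 0: 00010✓ 00101✓ 00110✓ 00111✓ 01001✓ 01010✓ 01011✓ 01100✓ 01101✓ 01110✓ 01111✓ 10001✓ 10010✓ 10011✓ 10100✓ 10101✓ 10111✓ 11001✓ 11010✓ 11011✓ 11100✓ 11101✓ 11110✓ 11111✓
Round 1: -0010✓ -0101✓ -0111✓ -1001✓ -1010✓ -1011✓ -1100✓ -1101✓ -1110✓ -1111✓ 0-010✓ 0-101✓ 0-110✓ 0-111✓ 00-10✓ 001-1✓ 0011-✓ 01-01✓ 01-10✓ 01-11✓ 010-1✓ 0101-✓ 011-0✓ 011-1✓ 0110-✓ 0111-✓ 1-001✓ 1-010✓ 1-011✓ 1-100✓ 1-101✓ 1-111✓ 10-01✓ 10-11✓ 100-1✓ 1001-✓ 101-1✓ 1010-✓ 11-01✓ 11-10✓ 11-11✓ 110-1✓ 1101-✓ 111-0✓ 111-1✓ 1110-✓ 1111-✓
Round 2: --010 --101✓ --111✓ -01-1✓ -1-01✓ -1-10✓ -1-11✓ -10-1✓ -101-✓ -11-0✓ -11-1✓ -110-✓ -111-✓ 0--10 0-1-1✓ 0-11- 01--1✓ 01-1-✓ 011--✓ 1--01✓ 1--11✓ 1-0-1✓ 1-01- 1-1-1✓ 1-10- 10--1✓ 11--1✓ 11-1-✓ 111--✓
Round 3: --1-1 -1--1 -1-1- -11-- 1---1
PIs = {--010, --1-1, -1--1, -1-1-, -11--, 0--10, 0-11-, 1---1, 1-01-, 1-10-}
Coverage chart:
  m2: --010,0--10
  m5: --1-1 ←essential
  m6: 0--10,0-11-
  m7: --1-1,0-11-
  m9: -1--1 ←essential
  m10: --010,-1-1-,0--10
  m11: -1--1,-1-1-
  m12: -11-- ←essential
  m13: --1-1,-1--1,-11--
  m14: -1-1-,-11--,0--10,0-11-
  m15: --1-1,-1--1,-1-1-,-11--,0-11-
  m17: 1---1 ←essential
  m18: --010,1-01-
  m19: 1---1,1-01-
  m21: --1-1,1---1,1-10-
  m23: --1-1,1---1
  m25: -1--1,1---1
  m27: -1--1,-1-1-,1---1,1-01-
  m28: -11--,1-10-
  m29: --1-1,-1--1,-11--,1---1,1-10-
  m30: -1-1-,-11--
  m31: --1-1,-1--1,-1-1-,-11--,1---1
Essential: --1-1, -1--1, -11--, 1---1
Petrick residual → --010, 0--10
Min cover (6 terms): c'de' + ce + be + bc + a'de' + ae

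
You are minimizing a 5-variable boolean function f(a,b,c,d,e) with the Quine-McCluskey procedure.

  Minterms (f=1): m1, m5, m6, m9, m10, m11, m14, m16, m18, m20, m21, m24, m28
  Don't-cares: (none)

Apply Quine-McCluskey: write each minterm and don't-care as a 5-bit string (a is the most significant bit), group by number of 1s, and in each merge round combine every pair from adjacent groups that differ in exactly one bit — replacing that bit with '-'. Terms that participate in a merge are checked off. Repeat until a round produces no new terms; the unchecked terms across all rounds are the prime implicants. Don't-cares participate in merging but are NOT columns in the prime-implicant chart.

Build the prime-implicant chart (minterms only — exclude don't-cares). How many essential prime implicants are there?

Round 0: 00001✓ 00101✓ 00110✓ 01001✓ 01010✓ 01011✓ 01110✓ 10000✓ 10010✓ 10100✓ 10101✓ 11000✓ 11100✓
Round 1: -0101 0-001 0-110 00-01 01-10 010-1 0101- 1-000✓ 1-100✓ 10-00✓ 100-0 1010- 11-00✓
Round 2: 1--00
PIs = {-0101, 0-001, 0-110, 00-01, 01-10, 010-1, 0101-, 1--00, 100-0, 1010-}
Coverage chart:
  m1: 0-001,00-01
  m5: -0101,00-01
  m6: 0-110 ←essential
  m9: 0-001,010-1
  m10: 01-10,0101-
  m11: 010-1,0101-
  m14: 0-110,01-10
  m16: 1--00,100-0
  m18: 100-0 ←essential
  m20: 1--00,1010-
  m21: -0101,1010-
  m24: 1--00 ←essential
  m28: 1--00 ←essential
Essential: 0-110, 1--00, 100-0

3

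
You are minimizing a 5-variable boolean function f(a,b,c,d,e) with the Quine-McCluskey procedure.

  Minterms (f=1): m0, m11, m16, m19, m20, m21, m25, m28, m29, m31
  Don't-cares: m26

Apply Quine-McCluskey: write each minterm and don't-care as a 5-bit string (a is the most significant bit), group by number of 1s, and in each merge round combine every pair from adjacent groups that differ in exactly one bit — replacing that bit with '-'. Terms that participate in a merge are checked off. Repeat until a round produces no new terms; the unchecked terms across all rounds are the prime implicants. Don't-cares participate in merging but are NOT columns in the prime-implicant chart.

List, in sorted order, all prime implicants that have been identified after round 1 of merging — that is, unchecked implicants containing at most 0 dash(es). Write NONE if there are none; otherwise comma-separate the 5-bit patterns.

Round 0: 00000✓ 01011 10000✓ 10011 10100✓ 10101✓ 11001✓ 11010 11100✓ 11101✓ 11111✓
Round 1: -0000 1-100✓ 1-101✓ 10-00 1010-✓ 11-01 111-1 1110-✓
Round 2: 1-10-
PIs = {-0000, 01011, 1-10-, 10-00, 10011, 11-01, 11010, 111-1}

01011, 10011, 11010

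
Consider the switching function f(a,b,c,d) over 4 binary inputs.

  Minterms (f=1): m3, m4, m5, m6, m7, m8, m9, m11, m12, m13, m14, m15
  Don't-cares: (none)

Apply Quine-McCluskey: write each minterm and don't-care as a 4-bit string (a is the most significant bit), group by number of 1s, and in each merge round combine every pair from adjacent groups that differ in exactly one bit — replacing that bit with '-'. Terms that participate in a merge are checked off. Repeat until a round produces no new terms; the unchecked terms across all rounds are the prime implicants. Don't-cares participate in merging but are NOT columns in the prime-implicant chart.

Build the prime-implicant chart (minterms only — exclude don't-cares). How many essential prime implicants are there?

3

Round 0: 0011✓ 0100✓ 0101✓ 0110✓ 0111✓ 1000✓ 1001✓ 1011✓ 1100✓ 1101✓ 1110✓ 1111✓
Round 1: -011✓ -100✓ -101✓ -110✓ -111✓ 0-11✓ 01-0✓ 01-1✓ 010-✓ 011-✓ 1-00✓ 1-01✓ 1-11✓ 10-1✓ 100-✓ 11-0✓ 11-1✓ 110-✓ 111-✓
Round 2: --11 -1-0✓ -1-1✓ -10-✓ -11-✓ 01--✓ 1--1 1-0- 11--✓
Round 3: -1--
PIs = {--11, -1--, 1--1, 1-0-}
Coverage chart:
  m3: --11 ←essential
  m4: -1-- ←essential
  m5: -1-- ←essential
  m6: -1-- ←essential
  m7: --11,-1--
  m8: 1-0- ←essential
  m9: 1--1,1-0-
  m11: --11,1--1
  m12: -1--,1-0-
  m13: -1--,1--1,1-0-
  m14: -1-- ←essential
  m15: --11,-1--,1--1
Essential: --11, -1--, 1-0-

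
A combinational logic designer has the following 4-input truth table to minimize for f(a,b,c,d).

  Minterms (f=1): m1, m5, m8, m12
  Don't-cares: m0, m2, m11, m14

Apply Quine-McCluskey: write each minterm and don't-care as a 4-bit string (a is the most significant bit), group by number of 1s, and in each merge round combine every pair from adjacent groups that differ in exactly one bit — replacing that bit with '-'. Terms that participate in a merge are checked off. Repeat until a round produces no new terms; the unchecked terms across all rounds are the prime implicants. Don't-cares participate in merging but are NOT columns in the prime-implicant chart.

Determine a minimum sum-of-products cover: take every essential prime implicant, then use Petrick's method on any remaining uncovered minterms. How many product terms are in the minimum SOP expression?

size-2^0 implicants → 0000(✓)  0001(✓)  0010(✓)  0101(✓)  1000(✓)  1011  1100(✓)  1110(✓)
size-2^1 implicants → -000  0-01  00-0  000-  1-00  11-0
Unchecked terms (primes): -000, 0-01, 00-0, 000-, 1-00, 1011, 11-0
Minterm coverage:
  m1 ⊆ 0-01,000-
  m5 ⊆ 0-01 [E]
  m8 ⊆ -000,1-00
  m12 ⊆ 1-00,11-0
E = {0-01}
Petrick residual → 1-00
Cover = a'c'd + ac'd'  |cover|=2

2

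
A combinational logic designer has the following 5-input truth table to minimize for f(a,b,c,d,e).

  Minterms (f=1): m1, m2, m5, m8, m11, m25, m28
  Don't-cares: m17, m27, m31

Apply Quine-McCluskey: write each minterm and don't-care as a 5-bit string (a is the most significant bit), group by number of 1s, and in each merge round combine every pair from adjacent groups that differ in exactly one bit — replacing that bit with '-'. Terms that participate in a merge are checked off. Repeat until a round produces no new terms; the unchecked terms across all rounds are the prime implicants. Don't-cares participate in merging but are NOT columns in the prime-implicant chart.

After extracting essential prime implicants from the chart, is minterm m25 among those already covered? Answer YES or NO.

[col 0] 00001*, 00010, 00101*, 01000, 01011*, 10001*, 11001*, 11011*, 11100, 11111*
[col 1] -0001, -1011, 00-01, 1-001, 11-11, 110-1
Prime implicants: -0001, -1011, 00-01, 00010, 01000, 1-001, 11-11, 110-1, 11100
PI chart (minterm → PIs covering it):
  1 | -0001,00-01
  2 | 00010  (sole → essential)
  5 | 00-01  (sole → essential)
  8 | 01000  (sole → essential)
  11 | -1011  (sole → essential)
  25 | 1-001,110-1
  28 | 11100  (sole → essential)
Essential prime implicants: -1011, 00-01, 00010, 01000, 11100

NO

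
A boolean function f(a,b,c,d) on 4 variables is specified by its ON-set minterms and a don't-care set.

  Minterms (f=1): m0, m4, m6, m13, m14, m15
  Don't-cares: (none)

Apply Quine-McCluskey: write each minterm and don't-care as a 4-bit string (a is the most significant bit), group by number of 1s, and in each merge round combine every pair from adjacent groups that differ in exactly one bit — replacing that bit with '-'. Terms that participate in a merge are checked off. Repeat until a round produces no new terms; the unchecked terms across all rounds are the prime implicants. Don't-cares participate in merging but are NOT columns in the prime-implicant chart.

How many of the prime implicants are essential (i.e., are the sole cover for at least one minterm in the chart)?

size-2^0 implicants → 0000(✓)  0100(✓)  0110(✓)  1101(✓)  1110(✓)  1111(✓)
size-2^1 implicants → -110  0-00  01-0  11-1  111-
Unchecked terms (primes): -110, 0-00, 01-0, 11-1, 111-
Minterm coverage:
  m0 ⊆ 0-00 [E]
  m4 ⊆ 0-00,01-0
  m6 ⊆ -110,01-0
  m13 ⊆ 11-1 [E]
  m14 ⊆ -110,111-
  m15 ⊆ 11-1,111-
E = {0-00, 11-1}

2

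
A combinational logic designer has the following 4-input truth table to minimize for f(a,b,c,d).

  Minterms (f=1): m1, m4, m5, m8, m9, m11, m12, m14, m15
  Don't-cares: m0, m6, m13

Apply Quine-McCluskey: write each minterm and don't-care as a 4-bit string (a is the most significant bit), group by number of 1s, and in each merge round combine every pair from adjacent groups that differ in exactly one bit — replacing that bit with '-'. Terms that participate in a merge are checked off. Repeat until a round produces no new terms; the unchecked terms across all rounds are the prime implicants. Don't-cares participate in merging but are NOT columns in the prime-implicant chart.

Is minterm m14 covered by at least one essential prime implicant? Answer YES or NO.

NO

Round 0: 0000✓ 0001✓ 0100✓ 0101✓ 0110✓ 1000✓ 1001✓ 1011✓ 1100✓ 1101✓ 1110✓ 1111✓
Round 1: -000✓ -001✓ -100✓ -101✓ -110✓ 0-00✓ 0-01✓ 000-✓ 01-0✓ 010-✓ 1-00✓ 1-01✓ 1-11✓ 10-1✓ 100-✓ 11-0✓ 11-1✓ 110-✓ 111-✓
Round 2: --00✓ --01✓ -00-✓ -1-0 -10-✓ 0-0-✓ 1--1 1-0-✓ 11--
Round 3: --0-
PIs = {--0-, -1-0, 1--1, 11--}
Coverage chart:
  m1: --0- ←essential
  m4: --0-,-1-0
  m5: --0- ←essential
  m8: --0- ←essential
  m9: --0-,1--1
  m11: 1--1 ←essential
  m12: --0-,-1-0,11--
  m14: -1-0,11--
  m15: 1--1,11--
Essential: --0-, 1--1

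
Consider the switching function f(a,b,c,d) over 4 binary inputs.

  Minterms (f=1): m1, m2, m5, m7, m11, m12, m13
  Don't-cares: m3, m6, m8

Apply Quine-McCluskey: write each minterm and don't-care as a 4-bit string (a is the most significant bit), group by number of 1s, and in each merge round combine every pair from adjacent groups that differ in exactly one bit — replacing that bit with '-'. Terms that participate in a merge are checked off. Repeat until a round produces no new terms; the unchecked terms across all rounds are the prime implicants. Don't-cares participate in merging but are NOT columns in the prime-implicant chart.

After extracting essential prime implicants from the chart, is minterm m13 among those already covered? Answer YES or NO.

size-2^0 implicants → 0001(✓)  0010(✓)  0011(✓)  0101(✓)  0110(✓)  0111(✓)  1000(✓)  1011(✓)  1100(✓)  1101(✓)
size-2^1 implicants → -011  -101  0-01(✓)  0-10(✓)  0-11(✓)  00-1(✓)  001-(✓)  01-1(✓)  011-(✓)  1-00  110-
size-2^2 implicants → 0--1  0-1-
Unchecked terms (primes): -011, -101, 0--1, 0-1-, 1-00, 110-
Minterm coverage:
  m1 ⊆ 0--1 [E]
  m2 ⊆ 0-1- [E]
  m5 ⊆ -101,0--1
  m7 ⊆ 0--1,0-1-
  m11 ⊆ -011 [E]
  m12 ⊆ 1-00,110-
  m13 ⊆ -101,110-
E = {-011, 0--1, 0-1-}

NO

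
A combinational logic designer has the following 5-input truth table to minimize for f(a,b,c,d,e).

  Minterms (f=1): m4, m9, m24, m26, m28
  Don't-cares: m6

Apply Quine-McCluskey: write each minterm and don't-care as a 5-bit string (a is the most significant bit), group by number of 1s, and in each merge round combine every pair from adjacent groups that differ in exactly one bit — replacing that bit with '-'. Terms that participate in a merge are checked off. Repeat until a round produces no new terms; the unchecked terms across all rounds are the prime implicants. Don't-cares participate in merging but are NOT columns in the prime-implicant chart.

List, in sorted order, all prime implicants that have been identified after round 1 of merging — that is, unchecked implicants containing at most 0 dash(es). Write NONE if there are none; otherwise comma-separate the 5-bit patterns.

size-2^0 implicants → 00100(✓)  00110(✓)  01001  11000(✓)  11010(✓)  11100(✓)
size-2^1 implicants → 001-0  11-00  110-0
Unchecked terms (primes): 001-0, 01001, 11-00, 110-0

01001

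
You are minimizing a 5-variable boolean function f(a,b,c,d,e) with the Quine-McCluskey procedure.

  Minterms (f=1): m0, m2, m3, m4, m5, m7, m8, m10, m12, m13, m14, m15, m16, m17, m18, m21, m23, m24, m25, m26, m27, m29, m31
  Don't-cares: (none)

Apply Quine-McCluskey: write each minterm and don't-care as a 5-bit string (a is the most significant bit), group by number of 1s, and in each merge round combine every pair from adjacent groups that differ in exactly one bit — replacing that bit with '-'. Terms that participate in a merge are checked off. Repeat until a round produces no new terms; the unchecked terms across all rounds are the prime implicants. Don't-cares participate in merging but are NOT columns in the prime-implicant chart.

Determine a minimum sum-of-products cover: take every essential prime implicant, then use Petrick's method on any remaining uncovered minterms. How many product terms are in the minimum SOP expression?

size-2^0 implicants → 00000(✓)  00010(✓)  00011(✓)  00100(✓)  00101(✓)  00111(✓)  01000(✓)  01010(✓)  01100(✓)  01101(✓)  01110(✓)  01111(✓)  10000(✓)  10001(✓)  10010(✓)  10101(✓)  10111(✓)  11000(✓)  11001(✓)  11010(✓)  11011(✓)  11101(✓)  11111(✓)
size-2^1 implicants → -0000(✓)  -0010(✓)  -0101(✓)  -0111(✓)  -1000(✓)  -1010(✓)  -1101(✓)  -1111(✓)  0-000(✓)  0-010(✓)  0-100(✓)  0-101(✓)  0-111(✓)  00-00(✓)  00-11  000-0(✓)  0001-  001-1(✓)  0010-(✓)  01-00(✓)  01-10(✓)  010-0(✓)  011-0(✓)  011-1(✓)  0110-(✓)  0111-(✓)  1-000(✓)  1-001(✓)  1-010(✓)  1-101(✓)  1-111(✓)  10-01(✓)  100-0(✓)  1000-(✓)  101-1(✓)  11-01(✓)  11-11(✓)  110-0(✓)  110-1(✓)  1100-(✓)  1101-(✓)  111-1(✓)
size-2^2 implicants → --000(✓)  --010(✓)  --101(✓)  --111(✓)  -00-0(✓)  -01-1(✓)  -10-0(✓)  -11-1(✓)  0--00  0-0-0(✓)  0-1-1(✓)  0-10-  01--0  011--  1--01  1-0-0(✓)  1-00-  1-1-1(✓)  11--1  110--
size-2^3 implicants → --0-0  --1-1
Unchecked terms (primes): --0-0, --1-1, 0--00, 0-10-, 00-11, 0001-, 01--0, 011--, 1--01, 1-00-, 11--1, 110--
Minterm coverage:
  m0 ⊆ --0-0,0--00
  m2 ⊆ --0-0,0001-
  m3 ⊆ 00-11,0001-
  m4 ⊆ 0--00,0-10-
  m5 ⊆ --1-1,0-10-
  m7 ⊆ --1-1,00-11
  m8 ⊆ --0-0,0--00,01--0
  m10 ⊆ --0-0,01--0
  m12 ⊆ 0--00,0-10-,01--0,011--
  m13 ⊆ --1-1,0-10-,011--
  m14 ⊆ 01--0,011--
  m15 ⊆ --1-1,011--
  m16 ⊆ --0-0,1-00-
  m17 ⊆ 1--01,1-00-
  m18 ⊆ --0-0 [E]
  m21 ⊆ --1-1,1--01
  m23 ⊆ --1-1 [E]
  m24 ⊆ --0-0,1-00-,110--
  m25 ⊆ 1--01,1-00-,11--1,110--
  m26 ⊆ --0-0,110--
  m27 ⊆ 11--1,110--
  m29 ⊆ --1-1,1--01,11--1
  m31 ⊆ --1-1,11--1
E = {--0-0, --1-1}
Petrick residual → 0--00, 00-11, 01--0, 1--01, 11--1
Cover = c'e' + ce + a'd'e' + a'b'de + a'be' + ad'e + abe  |cover|=7

7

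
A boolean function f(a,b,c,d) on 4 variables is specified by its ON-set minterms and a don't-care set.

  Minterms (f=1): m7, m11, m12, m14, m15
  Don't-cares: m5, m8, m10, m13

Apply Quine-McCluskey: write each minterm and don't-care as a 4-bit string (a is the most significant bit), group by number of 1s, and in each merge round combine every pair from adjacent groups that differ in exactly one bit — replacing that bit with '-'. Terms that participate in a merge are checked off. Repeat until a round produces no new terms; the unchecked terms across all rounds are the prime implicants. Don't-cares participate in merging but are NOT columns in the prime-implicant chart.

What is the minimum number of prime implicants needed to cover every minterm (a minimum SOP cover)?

3

[col 0] 0101*, 0111*, 1000*, 1010*, 1011*, 1100*, 1101*, 1110*, 1111*
[col 1] -101*, -111*, 01-1*, 1-00*, 1-10*, 1-11*, 10-0*, 101-*, 11-0*, 11-1*, 110-*, 111-*
[col 2] -1-1, 1--0, 1-1-, 11--
Prime implicants: -1-1, 1--0, 1-1-, 11--
PI chart (minterm → PIs covering it):
  7 | -1-1  (sole → essential)
  11 | 1-1-  (sole → essential)
  12 | 1--0,11--
  14 | 1--0,1-1-,11--
  15 | -1-1,1-1-,11--
Essential prime implicants: -1-1, 1-1-
Petrick residual → 1--0
Minimum SOP uses 3 PIs: bd + ad' + ac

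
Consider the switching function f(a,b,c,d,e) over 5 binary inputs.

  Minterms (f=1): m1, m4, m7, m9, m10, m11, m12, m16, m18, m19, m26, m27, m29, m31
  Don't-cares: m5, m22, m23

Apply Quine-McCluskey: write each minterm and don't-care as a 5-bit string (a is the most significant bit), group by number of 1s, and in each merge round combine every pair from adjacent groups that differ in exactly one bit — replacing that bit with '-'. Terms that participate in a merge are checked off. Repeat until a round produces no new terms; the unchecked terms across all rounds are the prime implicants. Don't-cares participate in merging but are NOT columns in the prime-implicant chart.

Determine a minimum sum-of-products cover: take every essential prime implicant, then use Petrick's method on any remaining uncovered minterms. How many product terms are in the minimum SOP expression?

size-2^0 implicants → 00001(✓)  00100(✓)  00101(✓)  00111(✓)  01001(✓)  01010(✓)  01011(✓)  01100(✓)  10000(✓)  10010(✓)  10011(✓)  10110(✓)  10111(✓)  11010(✓)  11011(✓)  11101(✓)  11111(✓)
size-2^1 implicants → -0111  -1010(✓)  -1011(✓)  0-001  0-100  00-01  001-1  0010-  010-1  0101-(✓)  1-010(✓)  1-011(✓)  1-111(✓)  10-10(✓)  10-11(✓)  100-0  1001-(✓)  1011-(✓)  11-11(✓)  1101-(✓)  111-1
size-2^2 implicants → -101-  1--11  1-01-  10-1-
Unchecked terms (primes): -0111, -101-, 0-001, 0-100, 00-01, 001-1, 0010-, 010-1, 1--11, 1-01-, 10-1-, 100-0, 111-1
Minterm coverage:
  m1 ⊆ 0-001,00-01
  m4 ⊆ 0-100,0010-
  m7 ⊆ -0111,001-1
  m9 ⊆ 0-001,010-1
  m10 ⊆ -101- [E]
  m11 ⊆ -101-,010-1
  m12 ⊆ 0-100 [E]
  m16 ⊆ 100-0 [E]
  m18 ⊆ 1-01-,10-1-,100-0
  m19 ⊆ 1--11,1-01-,10-1-
  m26 ⊆ -101-,1-01-
  m27 ⊆ -101-,1--11,1-01-
  m29 ⊆ 111-1 [E]
  m31 ⊆ 1--11,111-1
E = {-101-, 0-100, 100-0, 111-1}
Petrick residual → -0111, 0-001, 1--11
Cover = b'cde + bc'd + a'c'd'e + a'cd'e' + ade + ab'c'e' + abce  |cover|=7

7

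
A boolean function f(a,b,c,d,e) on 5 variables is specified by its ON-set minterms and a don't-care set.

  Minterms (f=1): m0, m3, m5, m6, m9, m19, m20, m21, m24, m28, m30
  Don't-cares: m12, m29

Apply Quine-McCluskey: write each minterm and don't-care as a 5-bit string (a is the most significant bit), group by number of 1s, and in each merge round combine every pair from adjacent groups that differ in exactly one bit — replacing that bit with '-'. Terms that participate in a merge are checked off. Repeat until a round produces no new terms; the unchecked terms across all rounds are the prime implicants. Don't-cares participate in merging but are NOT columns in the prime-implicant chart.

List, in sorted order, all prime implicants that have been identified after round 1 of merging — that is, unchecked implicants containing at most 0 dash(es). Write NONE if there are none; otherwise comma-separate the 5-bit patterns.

00000, 00110, 01001

Round 0: 00000 00011✓ 00101✓ 00110 01001 01100✓ 10011✓ 10100✓ 10101✓ 11000✓ 11100✓ 11101✓ 11110✓
Round 1: -0011 -0101 -1100 1-100✓ 1-101✓ 1010-✓ 11-00 111-0 1110-✓
Round 2: 1-10-
PIs = {-0011, -0101, -1100, 00000, 00110, 01001, 1-10-, 11-00, 111-0}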